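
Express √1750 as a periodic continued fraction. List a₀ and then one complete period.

[41; 1, 4, 1, 82]

a₀ = ⌊√1750⌋ = 41.
With m₀=0, d₀=1 and mₖ₊₁ = dₖaₖ − mₖ, dₖ₊₁ = (n − mₖ₊₁²)/dₖ, aₖ₊₁ = ⌊(a₀+mₖ₊₁)/dₖ₊₁⌋:
  k=1: m=41, d=69, a=1
  k=2: m=28, d=14, a=4
  k=3: m=28, d=69, a=1
  k=4: m=41, d=1, a=82
d=1 and a=2a₀=82 at k=4, so the next step gives (m, d) = (41, 69) again — its k=1 value — and the period has length 4.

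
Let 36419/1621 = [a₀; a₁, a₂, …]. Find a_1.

36419 = 22·1621 + 757   →  a_0 = 22
1621 = 2·757 + 107   →  a_1 = 2

2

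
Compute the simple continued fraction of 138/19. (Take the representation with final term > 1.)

138 = 7*19 + 5
19 = 3*5 + 4
5 = 1*4 + 1
4 = 4*1 + 0  (stop)
So 138/19 = [7; 3, 1, 4].

[7; 3, 1, 4]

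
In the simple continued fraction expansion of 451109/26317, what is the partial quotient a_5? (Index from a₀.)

451109 = 17·26317 + 3720   →  a_0 = 17
26317 = 7·3720 + 277   →  a_1 = 7
3720 = 13·277 + 119   →  a_2 = 13
277 = 2·119 + 39   →  a_3 = 2
119 = 3·39 + 2   →  a_4 = 3
39 = 19·2 + 1   →  a_5 = 19

19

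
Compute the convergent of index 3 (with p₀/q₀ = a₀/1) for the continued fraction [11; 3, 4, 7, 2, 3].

Using pₖ = aₖpₖ₋₁ + pₖ₋₂, qₖ = aₖqₖ₋₁ + qₖ₋₂ (with p₋₁=1, p₋₂=0, q₋₁=0, q₋₂=1):
  k=0: a=11, p=11, q=1
  k=1: a=3, p=34, q=3
  k=2: a=4, p=147, q=13
  k=3: a=7, p=1063, q=94

1063/94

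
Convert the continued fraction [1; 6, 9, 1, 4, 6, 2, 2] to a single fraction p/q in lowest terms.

11491/9873

Using pₖ = aₖpₖ₋₁ + pₖ₋₂ and qₖ = aₖqₖ₋₁ + qₖ₋₂:
  k=0: a=1, p=1, q=1
  k=1: a=6, p=7, q=6
  k=2: a=9, p=64, q=55
  k=3: a=1, p=71, q=61
  k=4: a=4, p=348, q=299
  k=5: a=6, p=2159, q=1855
  k=6: a=2, p=4666, q=4009
  k=7: a=2, p=11491, q=9873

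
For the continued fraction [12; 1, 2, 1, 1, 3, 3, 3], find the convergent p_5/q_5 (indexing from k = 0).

Using pₖ = aₖpₖ₋₁ + pₖ₋₂, qₖ = aₖqₖ₋₁ + qₖ₋₂ (with p₋₁=1, p₋₂=0, q₋₁=0, q₋₂=1):
  k=0: a=12, p=12, q=1
  k=1: a=1, p=13, q=1
  k=2: a=2, p=38, q=3
  k=3: a=1, p=51, q=4
  k=4: a=1, p=89, q=7
  k=5: a=3, p=318, q=25

318/25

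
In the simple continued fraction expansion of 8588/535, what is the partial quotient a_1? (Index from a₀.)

8588 = 16·535 + 28   →  a_0 = 16
535 = 19·28 + 3   →  a_1 = 19

19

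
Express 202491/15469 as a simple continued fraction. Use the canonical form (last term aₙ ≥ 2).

[13; 11, 10, 3, 14, 1, 2]

202491 = 13*15469 + 1394
15469 = 11*1394 + 135
1394 = 10*135 + 44
135 = 3*44 + 3
44 = 14*3 + 2
3 = 1*2 + 1
2 = 2*1 + 0  (stop)
So 202491/15469 = [13; 11, 10, 3, 14, 1, 2].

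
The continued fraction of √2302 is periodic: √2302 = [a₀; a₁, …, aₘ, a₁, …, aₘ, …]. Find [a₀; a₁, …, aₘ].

[47; 1, 46, 1, 94]

a₀ = ⌊√2302⌋ = 47.
With m₀=0, d₀=1 and mₖ₊₁ = dₖaₖ − mₖ, dₖ₊₁ = (n − mₖ₊₁²)/dₖ, aₖ₊₁ = ⌊(a₀+mₖ₊₁)/dₖ₊₁⌋:
  k=1: m=47, d=93, a=1
  k=2: m=46, d=2, a=46
  k=3: m=46, d=93, a=1
  k=4: m=47, d=1, a=94
d=1 and a=2a₀=94 at k=4, so the next step gives (m, d) = (47, 93) again — its k=1 value — and the period has length 4.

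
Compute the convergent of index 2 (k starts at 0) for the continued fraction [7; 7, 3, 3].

157/22

Using pₖ = aₖpₖ₋₁ + pₖ₋₂, qₖ = aₖqₖ₋₁ + qₖ₋₂ (with p₋₁=1, p₋₂=0, q₋₁=0, q₋₂=1):
  k=0: a=7, p=7, q=1
  k=1: a=7, p=50, q=7
  k=2: a=3, p=157, q=22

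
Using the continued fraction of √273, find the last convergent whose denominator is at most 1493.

24371/1475

√273 = [16; 1, 1, 10, 1, 1, 32, …] (period length 6).
Convergents:
  p_0/q_0 = 16/1
  p_1/q_1 = 17/1
  p_2/q_2 = 33/2
  p_3/q_3 = 347/21
  p_4/q_4 = 380/23
  p_5/q_5 = 727/44
  p_6/q_6 = 23644/1431
  p_7/q_7 = 24371/1475
  p_8/q_8 = 48015/2906
q_7 = 1475 ≤ 1493 < 2906 = q_8, so the answer is 24371/1475.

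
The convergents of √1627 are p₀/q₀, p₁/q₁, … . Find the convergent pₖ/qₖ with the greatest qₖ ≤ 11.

121/3

√1627 = [40; 2, 1, 39, 1, 2, 80, …] (period length 6).
Convergents:
  p_0/q_0 = 40/1
  p_1/q_1 = 81/2
  p_2/q_2 = 121/3
  p_3/q_3 = 4800/119
q_2 = 3 ≤ 11 < 119 = q_3, so the answer is 121/3.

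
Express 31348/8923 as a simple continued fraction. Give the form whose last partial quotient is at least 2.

[3; 1, 1, 18, 2, 16, 3, 2]

31348 = 3×8923 + 4579
8923 = 1×4579 + 4344
4579 = 1×4344 + 235
4344 = 18×235 + 114
235 = 2×114 + 7
114 = 16×7 + 2
7 = 3×2 + 1
2 = 2×1 + 0  (stop)
So 31348/8923 = [3; 1, 1, 18, 2, 16, 3, 2].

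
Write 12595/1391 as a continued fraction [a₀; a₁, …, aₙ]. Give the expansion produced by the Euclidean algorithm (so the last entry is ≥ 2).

12595 = 9×1391 + 76
1391 = 18×76 + 23
76 = 3×23 + 7
23 = 3×7 + 2
7 = 3×2 + 1
2 = 2×1 + 0  (stop)
So 12595/1391 = [9; 18, 3, 3, 3, 2].

[9; 18, 3, 3, 3, 2]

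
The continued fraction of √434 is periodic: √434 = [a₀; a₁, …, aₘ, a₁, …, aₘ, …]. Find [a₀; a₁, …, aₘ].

a₀ = ⌊√434⌋ = 20.

[20; 1, 4, 1, 40]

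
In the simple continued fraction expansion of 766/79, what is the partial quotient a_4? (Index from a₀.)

2

766 = 9·79 + 55   →  a_0 = 9
79 = 1·55 + 24   →  a_1 = 1
55 = 2·24 + 7   →  a_2 = 2
24 = 3·7 + 3   →  a_3 = 3
7 = 2·3 + 1   →  a_4 = 2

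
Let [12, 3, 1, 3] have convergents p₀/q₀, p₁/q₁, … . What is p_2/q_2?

Using pₖ = aₖpₖ₋₁ + pₖ₋₂, qₖ = aₖqₖ₋₁ + qₖ₋₂ (with p₋₁=1, p₋₂=0, q₋₁=0, q₋₂=1):
  k=0: a=12, p=12, q=1
  k=1: a=3, p=37, q=3
  k=2: a=1, p=49, q=4

49/4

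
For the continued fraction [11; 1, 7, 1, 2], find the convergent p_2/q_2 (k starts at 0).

Using pₖ = aₖpₖ₋₁ + pₖ₋₂, qₖ = aₖqₖ₋₁ + qₖ₋₂ (with p₋₁=1, p₋₂=0, q₋₁=0, q₋₂=1):
  k=0: a=11, p=11, q=1
  k=1: a=1, p=12, q=1
  k=2: a=7, p=95, q=8

95/8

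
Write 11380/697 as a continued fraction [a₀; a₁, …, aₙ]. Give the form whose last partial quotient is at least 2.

[16; 3, 17, 1, 1, 6]

11380 = 16·697 + 228
697 = 3·228 + 13
228 = 17·13 + 7
13 = 1·7 + 6
7 = 1·6 + 1
6 = 6·1 + 0  (stop)
So 11380/697 = [16; 3, 17, 1, 1, 6].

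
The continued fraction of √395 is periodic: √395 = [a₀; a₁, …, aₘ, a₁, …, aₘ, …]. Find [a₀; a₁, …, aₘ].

[19; 1, 6, 1, 38]

a₀ = ⌊√395⌋ = 19.
With m₀=0, d₀=1 and mₖ₊₁ = dₖaₖ − mₖ, dₖ₊₁ = (n − mₖ₊₁²)/dₖ, aₖ₊₁ = ⌊(a₀+mₖ₊₁)/dₖ₊₁⌋:
  k=1: m=19, d=34, a=1
  k=2: m=15, d=5, a=6
  k=3: m=15, d=34, a=1
  k=4: m=19, d=1, a=38
d=1 and a=2a₀=38 at k=4, so the next step gives (m, d) = (19, 34) again — its k=1 value — and the period has length 4.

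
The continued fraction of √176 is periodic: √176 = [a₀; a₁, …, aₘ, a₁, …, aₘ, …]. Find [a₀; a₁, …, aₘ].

[13; 3, 1, 3, 26]

a₀ = ⌊√176⌋ = 13.
With m₀=0, d₀=1 and mₖ₊₁ = dₖaₖ − mₖ, dₖ₊₁ = (n − mₖ₊₁²)/dₖ, aₖ₊₁ = ⌊(a₀+mₖ₊₁)/dₖ₊₁⌋:
  k=1: m=13, d=7, a=3
  k=2: m=8, d=16, a=1
  k=3: m=8, d=7, a=3
  k=4: m=13, d=1, a=26
d=1 and a=2a₀=26 at k=4, so the next step gives (m, d) = (13, 7) again — its k=1 value — and the period has length 4.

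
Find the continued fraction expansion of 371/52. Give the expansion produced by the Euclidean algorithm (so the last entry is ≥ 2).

[7; 7, 2, 3]

371 = 7*52 + 7
52 = 7*7 + 3
7 = 2*3 + 1
3 = 3*1 + 0  (stop)
So 371/52 = [7; 7, 2, 3].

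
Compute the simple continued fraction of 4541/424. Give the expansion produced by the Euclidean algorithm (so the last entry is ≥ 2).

[10; 1, 2, 2, 4, 4, 3]

4541 = 10·424 + 301
424 = 1·301 + 123
301 = 2·123 + 55
123 = 2·55 + 13
55 = 4·13 + 3
13 = 4·3 + 1
3 = 3·1 + 0  (stop)
So 4541/424 = [10; 1, 2, 2, 4, 4, 3].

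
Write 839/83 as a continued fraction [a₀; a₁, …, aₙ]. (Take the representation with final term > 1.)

839 = 10*83 + 9
83 = 9*9 + 2
9 = 4*2 + 1
2 = 2*1 + 0  (stop)
So 839/83 = [10; 9, 4, 2].

[10; 9, 4, 2]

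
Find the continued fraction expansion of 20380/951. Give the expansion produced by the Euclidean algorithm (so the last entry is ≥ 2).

[21; 2, 3, 13, 3, 3]

20380 = 21·951 + 409
951 = 2·409 + 133
409 = 3·133 + 10
133 = 13·10 + 3
10 = 3·3 + 1
3 = 3·1 + 0  (stop)
So 20380/951 = [21; 2, 3, 13, 3, 3].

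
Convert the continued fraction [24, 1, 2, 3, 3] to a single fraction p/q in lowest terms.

Fold from the inside: start with 3/1.
  3 + 1/3 = 10/3
  2 + 3/10 = 23/10
  1 + 10/23 = 33/23
  24 + 23/33 = 815/33

815/33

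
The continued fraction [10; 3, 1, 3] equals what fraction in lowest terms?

154/15

Fold from the inside: start with 3/1.
  1 + 1/3 = 4/3
  3 + 3/4 = 15/4
  10 + 4/15 = 154/15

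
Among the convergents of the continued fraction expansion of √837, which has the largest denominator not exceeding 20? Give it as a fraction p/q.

√837 = [28; 1, 13, 2, 13, 1, 56, …] (period length 6).
Convergents:
  p_0/q_0 = 28/1
  p_1/q_1 = 29/1
  p_2/q_2 = 405/14
  p_3/q_3 = 839/29
q_2 = 14 ≤ 20 < 29 = q_3, so the answer is 405/14.

405/14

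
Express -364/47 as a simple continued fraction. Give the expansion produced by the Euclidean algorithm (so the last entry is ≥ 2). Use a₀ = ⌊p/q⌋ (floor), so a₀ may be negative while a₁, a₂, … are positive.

-364 = -8*47 + 12
47 = 3*12 + 11
12 = 1*11 + 1
11 = 11*1 + 0  (stop)
So -364/47 = [-8; 3, 1, 11].

[-8; 3, 1, 11]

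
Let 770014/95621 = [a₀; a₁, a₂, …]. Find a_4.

1

770014 = 8·95621 + 5046   →  a_0 = 8
95621 = 18·5046 + 4793   →  a_1 = 18
5046 = 1·4793 + 253   →  a_2 = 1
4793 = 18·253 + 239   →  a_3 = 18
253 = 1·239 + 14   →  a_4 = 1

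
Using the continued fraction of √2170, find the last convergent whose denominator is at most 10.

√2170 = [46; 1, 1, 2, 1, 1, 92, …] (period length 6).
Convergents:
  p_0/q_0 = 46/1
  p_1/q_1 = 47/1
  p_2/q_2 = 93/2
  p_3/q_3 = 233/5
  p_4/q_4 = 326/7
  p_5/q_5 = 559/12
q_4 = 7 ≤ 10 < 12 = q_5, so the answer is 326/7.

326/7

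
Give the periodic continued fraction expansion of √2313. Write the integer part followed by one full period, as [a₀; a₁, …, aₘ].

a₀ = ⌊√2313⌋ = 48.
With m₀=0, d₀=1 and mₖ₊₁ = dₖaₖ − mₖ, dₖ₊₁ = (n − mₖ₊₁²)/dₖ, aₖ₊₁ = ⌊(a₀+mₖ₊₁)/dₖ₊₁⌋:
  k=1: m=48, d=9, a=10
  k=2: m=42, d=61, a=1
  k=3: m=19, d=32, a=2
  k=4: m=45, d=9, a=10
  k=5: m=45, d=32, a=2
  k=6: m=19, d=61, a=1
  k=7: m=42, d=9, a=10
  k=8: m=48, d=1, a=96
d=1 and a=2a₀=96 at k=8, so the next step gives (m, d) = (48, 9) again — its k=1 value — and the period has length 8.

[48; 10, 1, 2, 10, 2, 1, 10, 96]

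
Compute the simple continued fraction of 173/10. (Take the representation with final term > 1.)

[17; 3, 3]

173 = 17·10 + 3
10 = 3·3 + 1
3 = 3·1 + 0  (stop)
So 173/10 = [17; 3, 3].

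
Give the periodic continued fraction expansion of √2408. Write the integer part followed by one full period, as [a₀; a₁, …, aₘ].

[49; 14, 98]

a₀ = ⌊√2408⌋ = 49.
With m₀=0, d₀=1 and mₖ₊₁ = dₖaₖ − mₖ, dₖ₊₁ = (n − mₖ₊₁²)/dₖ, aₖ₊₁ = ⌊(a₀+mₖ₊₁)/dₖ₊₁⌋:
  k=1: m=49, d=7, a=14
  k=2: m=49, d=1, a=98
d=1 and a=2a₀=98 at k=2, so the next step gives (m, d) = (49, 7) again — its k=1 value — and the period has length 2.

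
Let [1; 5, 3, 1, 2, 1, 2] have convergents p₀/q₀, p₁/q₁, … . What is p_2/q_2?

Using pₖ = aₖpₖ₋₁ + pₖ₋₂, qₖ = aₖqₖ₋₁ + qₖ₋₂ (with p₋₁=1, p₋₂=0, q₋₁=0, q₋₂=1):
  k=0: a=1, p=1, q=1
  k=1: a=5, p=6, q=5
  k=2: a=3, p=19, q=16

19/16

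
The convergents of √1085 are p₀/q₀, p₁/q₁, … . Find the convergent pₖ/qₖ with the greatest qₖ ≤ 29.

√1085 = [32; 1, 15, 2, 15, 1, 64, …] (period length 6).
Convergents:
  p_0/q_0 = 32/1
  p_1/q_1 = 33/1
  p_2/q_2 = 527/16
  p_3/q_3 = 1087/33
q_2 = 16 ≤ 29 < 33 = q_3, so the answer is 527/16.

527/16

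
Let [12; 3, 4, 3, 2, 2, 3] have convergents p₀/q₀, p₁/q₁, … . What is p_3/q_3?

Using pₖ = aₖpₖ₋₁ + pₖ₋₂, qₖ = aₖqₖ₋₁ + qₖ₋₂ (with p₋₁=1, p₋₂=0, q₋₁=0, q₋₂=1):
  k=0: a=12, p=12, q=1
  k=1: a=3, p=37, q=3
  k=2: a=4, p=160, q=13
  k=3: a=3, p=517, q=42

517/42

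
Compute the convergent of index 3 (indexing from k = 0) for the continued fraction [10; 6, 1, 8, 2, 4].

Using pₖ = aₖpₖ₋₁ + pₖ₋₂, qₖ = aₖqₖ₋₁ + qₖ₋₂ (with p₋₁=1, p₋₂=0, q₋₁=0, q₋₂=1):
  k=0: a=10, p=10, q=1
  k=1: a=6, p=61, q=6
  k=2: a=1, p=71, q=7
  k=3: a=8, p=629, q=62

629/62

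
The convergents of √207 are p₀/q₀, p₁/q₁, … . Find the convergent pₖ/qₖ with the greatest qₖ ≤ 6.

√207 = [14; 2, 1, 1, 2, 1, 1, 2, 28, …] (period length 8).
Convergents:
  p_0/q_0 = 14/1
  p_1/q_1 = 29/2
  p_2/q_2 = 43/3
  p_3/q_3 = 72/5
  p_4/q_4 = 187/13
q_3 = 5 ≤ 6 < 13 = q_4, so the answer is 72/5.

72/5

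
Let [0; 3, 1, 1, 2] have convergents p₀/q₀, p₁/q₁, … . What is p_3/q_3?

Using pₖ = aₖpₖ₋₁ + pₖ₋₂, qₖ = aₖqₖ₋₁ + qₖ₋₂ (with p₋₁=1, p₋₂=0, q₋₁=0, q₋₂=1):
  k=0: a=0, p=0, q=1
  k=1: a=3, p=1, q=3
  k=2: a=1, p=1, q=4
  k=3: a=1, p=2, q=7

2/7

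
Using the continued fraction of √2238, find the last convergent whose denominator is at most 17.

615/13

√2238 = [47; 3, 3, 1, 30, 1, 3, 3, 94, …] (period length 8).
Convergents:
  p_0/q_0 = 47/1
  p_1/q_1 = 142/3
  p_2/q_2 = 473/10
  p_3/q_3 = 615/13
  p_4/q_4 = 18923/400
q_3 = 13 ≤ 17 < 400 = q_4, so the answer is 615/13.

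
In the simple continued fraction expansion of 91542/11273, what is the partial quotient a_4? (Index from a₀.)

91542 = 8·11273 + 1358   →  a_0 = 8
11273 = 8·1358 + 409   →  a_1 = 8
1358 = 3·409 + 131   →  a_2 = 3
409 = 3·131 + 16   →  a_3 = 3
131 = 8·16 + 3   →  a_4 = 8

8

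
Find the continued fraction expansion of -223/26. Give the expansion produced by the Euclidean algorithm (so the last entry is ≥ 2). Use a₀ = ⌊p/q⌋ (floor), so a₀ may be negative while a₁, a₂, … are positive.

-223 = -9*26 + 11
26 = 2*11 + 4
11 = 2*4 + 3
4 = 1*3 + 1
3 = 3*1 + 0  (stop)
So -223/26 = [-9; 2, 2, 1, 3].

[-9; 2, 2, 1, 3]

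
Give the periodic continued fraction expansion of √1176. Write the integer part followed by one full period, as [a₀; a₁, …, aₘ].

[34; 3, 2, 2, 2, 3, 68]

a₀ = ⌊√1176⌋ = 34.
With m₀=0, d₀=1 and mₖ₊₁ = dₖaₖ − mₖ, dₖ₊₁ = (n − mₖ₊₁²)/dₖ, aₖ₊₁ = ⌊(a₀+mₖ₊₁)/dₖ₊₁⌋:
  k=1: m=34, d=20, a=3
  k=2: m=26, d=25, a=2
  k=3: m=24, d=24, a=2
  k=4: m=24, d=25, a=2
  k=5: m=26, d=20, a=3
  k=6: m=34, d=1, a=68
d=1 and a=2a₀=68 at k=6, so the next step gives (m, d) = (34, 20) again — its k=1 value — and the period has length 6.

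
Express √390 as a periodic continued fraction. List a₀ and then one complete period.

a₀ = ⌊√390⌋ = 19.
With m₀=0, d₀=1 and mₖ₊₁ = dₖaₖ − mₖ, dₖ₊₁ = (n − mₖ₊₁²)/dₖ, aₖ₊₁ = ⌊(a₀+mₖ₊₁)/dₖ₊₁⌋:
  k=1: m=19, d=29, a=1
  k=2: m=10, d=10, a=2
  k=3: m=10, d=29, a=1
  k=4: m=19, d=1, a=38
d=1 and a=2a₀=38 at k=4, so the next step gives (m, d) = (19, 29) again — its k=1 value — and the period has length 4.

[19; 1, 2, 1, 38]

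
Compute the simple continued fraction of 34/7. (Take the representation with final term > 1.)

34 = 4·7 + 6
7 = 1·6 + 1
6 = 6·1 + 0  (stop)
So 34/7 = [4; 1, 6].

[4; 1, 6]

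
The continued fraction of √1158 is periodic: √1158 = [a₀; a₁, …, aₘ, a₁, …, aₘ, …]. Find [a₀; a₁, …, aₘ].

a₀ = ⌊√1158⌋ = 34.
With m₀=0, d₀=1 and mₖ₊₁ = dₖaₖ − mₖ, dₖ₊₁ = (n − mₖ₊₁²)/dₖ, aₖ₊₁ = ⌊(a₀+mₖ₊₁)/dₖ₊₁⌋:
  k=1: m=34, d=2, a=34
  k=2: m=34, d=1, a=68
d=1 and a=2a₀=68 at k=2, so the next step gives (m, d) = (34, 2) again — its k=1 value — and the period has length 2.

[34; 34, 68]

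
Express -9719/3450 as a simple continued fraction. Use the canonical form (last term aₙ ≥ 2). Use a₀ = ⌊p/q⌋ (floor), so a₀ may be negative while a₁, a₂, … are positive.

[-3; 5, 2, 7, 5, 8]

-9719 = -3*3450 + 631
3450 = 5*631 + 295
631 = 2*295 + 41
295 = 7*41 + 8
41 = 5*8 + 1
8 = 8*1 + 0  (stop)
So -9719/3450 = [-3; 5, 2, 7, 5, 8].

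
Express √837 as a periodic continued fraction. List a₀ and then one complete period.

[28; 1, 13, 2, 13, 1, 56]

a₀ = ⌊√837⌋ = 28.
With m₀=0, d₀=1 and mₖ₊₁ = dₖaₖ − mₖ, dₖ₊₁ = (n − mₖ₊₁²)/dₖ, aₖ₊₁ = ⌊(a₀+mₖ₊₁)/dₖ₊₁⌋:
  k=1: m=28, d=53, a=1
  k=2: m=25, d=4, a=13
  k=3: m=27, d=27, a=2
  k=4: m=27, d=4, a=13
  k=5: m=25, d=53, a=1
  k=6: m=28, d=1, a=56
d=1 and a=2a₀=56 at k=6, so the next step gives (m, d) = (28, 53) again — its k=1 value — and the period has length 6.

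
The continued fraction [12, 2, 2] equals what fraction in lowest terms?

Using pₖ = aₖpₖ₋₁ + pₖ₋₂ and qₖ = aₖqₖ₋₁ + qₖ₋₂:
  k=0: a=12, p=12, q=1
  k=1: a=2, p=25, q=2
  k=2: a=2, p=62, q=5

62/5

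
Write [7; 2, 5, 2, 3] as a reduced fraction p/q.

Fold from the inside: start with 3/1.
  2 + 1/3 = 7/3
  5 + 3/7 = 38/7
  2 + 7/38 = 83/38
  7 + 38/83 = 619/83

619/83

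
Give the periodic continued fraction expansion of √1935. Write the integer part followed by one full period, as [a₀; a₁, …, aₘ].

a₀ = ⌊√1935⌋ = 43.
With m₀=0, d₀=1 and mₖ₊₁ = dₖaₖ − mₖ, dₖ₊₁ = (n − mₖ₊₁²)/dₖ, aₖ₊₁ = ⌊(a₀+mₖ₊₁)/dₖ₊₁⌋:
  k=1: m=43, d=86, a=1
  k=2: m=43, d=1, a=86
d=1 and a=2a₀=86 at k=2, so the next step gives (m, d) = (43, 86) again — its k=1 value — and the period has length 2.

[43; 1, 86]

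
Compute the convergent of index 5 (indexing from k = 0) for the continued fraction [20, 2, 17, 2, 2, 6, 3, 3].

Using pₖ = aₖpₖ₋₁ + pₖ₋₂, qₖ = aₖqₖ₋₁ + qₖ₋₂ (with p₋₁=1, p₋₂=0, q₋₁=0, q₋₂=1):
  k=0: a=20, p=20, q=1
  k=1: a=2, p=41, q=2
  k=2: a=17, p=717, q=35
  k=3: a=2, p=1475, q=72
  k=4: a=2, p=3667, q=179
  k=5: a=6, p=23477, q=1146

23477/1146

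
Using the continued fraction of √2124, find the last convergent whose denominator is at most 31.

√2124 = [46; 11, 1, 1, 22, 1, 1, 11, 92, …] (period length 8).
Convergents:
  p_0/q_0 = 46/1
  p_1/q_1 = 507/11
  p_2/q_2 = 553/12
  p_3/q_3 = 1060/23
  p_4/q_4 = 23873/518
q_3 = 23 ≤ 31 < 518 = q_4, so the answer is 1060/23.

1060/23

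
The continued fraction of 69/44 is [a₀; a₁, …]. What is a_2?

1

69 = 1·44 + 25   →  a_0 = 1
44 = 1·25 + 19   →  a_1 = 1
25 = 1·19 + 6   →  a_2 = 1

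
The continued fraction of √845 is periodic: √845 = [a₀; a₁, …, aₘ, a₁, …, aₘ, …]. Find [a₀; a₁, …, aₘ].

[29; 14, 1, 1, 14, 58]

a₀ = ⌊√845⌋ = 29.
With m₀=0, d₀=1 and mₖ₊₁ = dₖaₖ − mₖ, dₖ₊₁ = (n − mₖ₊₁²)/dₖ, aₖ₊₁ = ⌊(a₀+mₖ₊₁)/dₖ₊₁⌋:
  k=1: m=29, d=4, a=14
  k=2: m=27, d=29, a=1
  k=3: m=2, d=29, a=1
  k=4: m=27, d=4, a=14
  k=5: m=29, d=1, a=58
d=1 and a=2a₀=58 at k=5, so the next step gives (m, d) = (29, 4) again — its k=1 value — and the period has length 5.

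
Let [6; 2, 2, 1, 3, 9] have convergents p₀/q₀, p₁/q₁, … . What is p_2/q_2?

Using pₖ = aₖpₖ₋₁ + pₖ₋₂, qₖ = aₖqₖ₋₁ + qₖ₋₂ (with p₋₁=1, p₋₂=0, q₋₁=0, q₋₂=1):
  k=0: a=6, p=6, q=1
  k=1: a=2, p=13, q=2
  k=2: a=2, p=32, q=5

32/5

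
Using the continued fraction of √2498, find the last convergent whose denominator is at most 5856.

√2498 = [49; 1, 48, 1, 98, …] (period length 4).
Convergents:
  p_0/q_0 = 49/1
  p_1/q_1 = 50/1
  p_2/q_2 = 2449/49
  p_3/q_3 = 2499/50
  p_4/q_4 = 247351/4949
  p_5/q_5 = 249850/4999
  p_6/q_6 = 12240151/244901
q_5 = 4999 ≤ 5856 < 244901 = q_6, so the answer is 249850/4999.

249850/4999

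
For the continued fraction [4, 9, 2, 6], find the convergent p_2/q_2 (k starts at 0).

Using pₖ = aₖpₖ₋₁ + pₖ₋₂, qₖ = aₖqₖ₋₁ + qₖ₋₂ (with p₋₁=1, p₋₂=0, q₋₁=0, q₋₂=1):
  k=0: a=4, p=4, q=1
  k=1: a=9, p=37, q=9
  k=2: a=2, p=78, q=19

78/19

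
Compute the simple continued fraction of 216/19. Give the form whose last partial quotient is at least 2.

[11; 2, 1, 2, 2]

216 = 11·19 + 7
19 = 2·7 + 5
7 = 1·5 + 2
5 = 2·2 + 1
2 = 2·1 + 0  (stop)
So 216/19 = [11; 2, 1, 2, 2].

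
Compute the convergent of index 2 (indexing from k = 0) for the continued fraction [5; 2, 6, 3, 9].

Using pₖ = aₖpₖ₋₁ + pₖ₋₂, qₖ = aₖqₖ₋₁ + qₖ₋₂ (with p₋₁=1, p₋₂=0, q₋₁=0, q₋₂=1):
  k=0: a=5, p=5, q=1
  k=1: a=2, p=11, q=2
  k=2: a=6, p=71, q=13

71/13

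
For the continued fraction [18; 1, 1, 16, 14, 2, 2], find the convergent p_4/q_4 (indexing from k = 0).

Using pₖ = aₖpₖ₋₁ + pₖ₋₂, qₖ = aₖqₖ₋₁ + qₖ₋₂ (with p₋₁=1, p₋₂=0, q₋₁=0, q₋₂=1):
  k=0: a=18, p=18, q=1
  k=1: a=1, p=19, q=1
  k=2: a=1, p=37, q=2
  k=3: a=16, p=611, q=33
  k=4: a=14, p=8591, q=464

8591/464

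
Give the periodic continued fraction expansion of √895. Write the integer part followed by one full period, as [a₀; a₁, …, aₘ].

a₀ = ⌊√895⌋ = 29.

[29; 1, 10, 1, 58]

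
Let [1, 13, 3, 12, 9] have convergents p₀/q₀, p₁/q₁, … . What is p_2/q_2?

Using pₖ = aₖpₖ₋₁ + pₖ₋₂, qₖ = aₖqₖ₋₁ + qₖ₋₂ (with p₋₁=1, p₋₂=0, q₋₁=0, q₋₂=1):
  k=0: a=1, p=1, q=1
  k=1: a=13, p=14, q=13
  k=2: a=3, p=43, q=40

43/40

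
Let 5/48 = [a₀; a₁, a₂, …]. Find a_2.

1

5 = 0·48 + 5   →  a_0 = 0
48 = 9·5 + 3   →  a_1 = 9
5 = 1·3 + 2   →  a_2 = 1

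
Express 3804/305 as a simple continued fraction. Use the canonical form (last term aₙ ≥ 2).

[12; 2, 8, 2, 8]

3804 = 12*305 + 144
305 = 2*144 + 17
144 = 8*17 + 8
17 = 2*8 + 1
8 = 8*1 + 0  (stop)
So 3804/305 = [12; 2, 8, 2, 8].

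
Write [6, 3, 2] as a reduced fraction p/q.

44/7

Using pₖ = aₖpₖ₋₁ + pₖ₋₂ and qₖ = aₖqₖ₋₁ + qₖ₋₂:
  k=0: a=6, p=6, q=1
  k=1: a=3, p=19, q=3
  k=2: a=2, p=44, q=7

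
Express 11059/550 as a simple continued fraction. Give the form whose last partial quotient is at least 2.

11059 = 20*550 + 59
550 = 9*59 + 19
59 = 3*19 + 2
19 = 9*2 + 1
2 = 2*1 + 0  (stop)
So 11059/550 = [20; 9, 3, 9, 2].

[20; 9, 3, 9, 2]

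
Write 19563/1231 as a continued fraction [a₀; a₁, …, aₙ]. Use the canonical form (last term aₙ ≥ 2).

[15; 1, 8, 3, 1, 10, 3]

19563 = 15×1231 + 1098
1231 = 1×1098 + 133
1098 = 8×133 + 34
133 = 3×34 + 31
34 = 1×31 + 3
31 = 10×3 + 1
3 = 3×1 + 0  (stop)
So 19563/1231 = [15; 1, 8, 3, 1, 10, 3].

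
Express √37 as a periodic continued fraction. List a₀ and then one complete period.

a₀ = ⌊√37⌋ = 6.
With m₀=0, d₀=1 and mₖ₊₁ = dₖaₖ − mₖ, dₖ₊₁ = (n − mₖ₊₁²)/dₖ, aₖ₊₁ = ⌊(a₀+mₖ₊₁)/dₖ₊₁⌋:
  k=1: m=6, d=1, a=12
d=1 and a=2a₀=12 at k=1, so the next step gives (m, d) = (6, 1) again — its k=1 value — and the period has length 1.

[6; 12]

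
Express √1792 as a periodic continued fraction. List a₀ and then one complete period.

a₀ = ⌊√1792⌋ = 42.
With m₀=0, d₀=1 and mₖ₊₁ = dₖaₖ − mₖ, dₖ₊₁ = (n − mₖ₊₁²)/dₖ, aₖ₊₁ = ⌊(a₀+mₖ₊₁)/dₖ₊₁⌋:
  k=1: m=42, d=28, a=3
  k=2: m=42, d=1, a=84
d=1 and a=2a₀=84 at k=2, so the next step gives (m, d) = (42, 28) again — its k=1 value — and the period has length 2.

[42; 3, 84]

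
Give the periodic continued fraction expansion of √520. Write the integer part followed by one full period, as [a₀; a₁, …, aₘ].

a₀ = ⌊√520⌋ = 22.
With m₀=0, d₀=1 and mₖ₊₁ = dₖaₖ − mₖ, dₖ₊₁ = (n − mₖ₊₁²)/dₖ, aₖ₊₁ = ⌊(a₀+mₖ₊₁)/dₖ₊₁⌋:
  k=1: m=22, d=36, a=1
  k=2: m=14, d=9, a=4
  k=3: m=22, d=4, a=11
  k=4: m=22, d=9, a=4
  k=5: m=14, d=36, a=1
  k=6: m=22, d=1, a=44
d=1 and a=2a₀=44 at k=6, so the next step gives (m, d) = (22, 36) again — its k=1 value — and the period has length 6.

[22; 1, 4, 11, 4, 1, 44]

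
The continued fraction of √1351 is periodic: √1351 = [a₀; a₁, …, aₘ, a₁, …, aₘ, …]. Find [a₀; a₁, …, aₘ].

[36; 1, 3, 10, 3, 1, 72]

a₀ = ⌊√1351⌋ = 36.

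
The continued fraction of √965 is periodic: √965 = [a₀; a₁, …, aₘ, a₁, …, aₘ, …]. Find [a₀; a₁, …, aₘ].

[31; 15, 1, 1, 15, 62]

a₀ = ⌊√965⌋ = 31.
With m₀=0, d₀=1 and mₖ₊₁ = dₖaₖ − mₖ, dₖ₊₁ = (n − mₖ₊₁²)/dₖ, aₖ₊₁ = ⌊(a₀+mₖ₊₁)/dₖ₊₁⌋:
  k=1: m=31, d=4, a=15
  k=2: m=29, d=31, a=1
  k=3: m=2, d=31, a=1
  k=4: m=29, d=4, a=15
  k=5: m=31, d=1, a=62
d=1 and a=2a₀=62 at k=5, so the next step gives (m, d) = (31, 4) again — its k=1 value — and the period has length 5.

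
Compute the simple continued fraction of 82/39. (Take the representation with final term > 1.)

[2; 9, 1, 3]

82 = 2×39 + 4
39 = 9×4 + 3
4 = 1×3 + 1
3 = 3×1 + 0  (stop)
So 82/39 = [2; 9, 1, 3].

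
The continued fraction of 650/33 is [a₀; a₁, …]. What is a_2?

650 = 19·33 + 23   →  a_0 = 19
33 = 1·23 + 10   →  a_1 = 1
23 = 2·10 + 3   →  a_2 = 2

2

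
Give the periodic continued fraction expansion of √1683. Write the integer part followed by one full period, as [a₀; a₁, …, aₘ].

a₀ = ⌊√1683⌋ = 41.
With m₀=0, d₀=1 and mₖ₊₁ = dₖaₖ − mₖ, dₖ₊₁ = (n − mₖ₊₁²)/dₖ, aₖ₊₁ = ⌊(a₀+mₖ₊₁)/dₖ₊₁⌋:
  k=1: m=41, d=2, a=41
  k=2: m=41, d=1, a=82
d=1 and a=2a₀=82 at k=2, so the next step gives (m, d) = (41, 2) again — its k=1 value — and the period has length 2.

[41; 41, 82]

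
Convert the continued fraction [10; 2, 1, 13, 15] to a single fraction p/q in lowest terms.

Fold from the inside: start with 15/1.
  13 + 1/15 = 196/15
  1 + 15/196 = 211/196
  2 + 196/211 = 618/211
  10 + 211/618 = 6391/618

6391/618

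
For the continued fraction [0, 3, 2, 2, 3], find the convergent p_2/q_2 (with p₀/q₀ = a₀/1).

Using pₖ = aₖpₖ₋₁ + pₖ₋₂, qₖ = aₖqₖ₋₁ + qₖ₋₂ (with p₋₁=1, p₋₂=0, q₋₁=0, q₋₂=1):
  k=0: a=0, p=0, q=1
  k=1: a=3, p=1, q=3
  k=2: a=2, p=2, q=7

2/7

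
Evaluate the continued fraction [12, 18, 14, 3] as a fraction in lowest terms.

Using pₖ = aₖpₖ₋₁ + pₖ₋₂ and qₖ = aₖqₖ₋₁ + qₖ₋₂:
  k=0: a=12, p=12, q=1
  k=1: a=18, p=217, q=18
  k=2: a=14, p=3050, q=253
  k=3: a=3, p=9367, q=777

9367/777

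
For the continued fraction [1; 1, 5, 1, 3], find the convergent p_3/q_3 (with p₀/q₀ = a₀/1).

Using pₖ = aₖpₖ₋₁ + pₖ₋₂, qₖ = aₖqₖ₋₁ + qₖ₋₂ (with p₋₁=1, p₋₂=0, q₋₁=0, q₋₂=1):
  k=0: a=1, p=1, q=1
  k=1: a=1, p=2, q=1
  k=2: a=5, p=11, q=6
  k=3: a=1, p=13, q=7

13/7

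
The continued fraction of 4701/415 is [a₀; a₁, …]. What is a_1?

3

4701 = 11·415 + 136   →  a_0 = 11
415 = 3·136 + 7   →  a_1 = 3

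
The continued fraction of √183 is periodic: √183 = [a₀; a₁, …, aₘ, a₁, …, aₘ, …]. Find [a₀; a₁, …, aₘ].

[13; 1, 1, 8, 1, 1, 26]

a₀ = ⌊√183⌋ = 13.
With m₀=0, d₀=1 and mₖ₊₁ = dₖaₖ − mₖ, dₖ₊₁ = (n − mₖ₊₁²)/dₖ, aₖ₊₁ = ⌊(a₀+mₖ₊₁)/dₖ₊₁⌋:
  k=1: m=13, d=14, a=1
  k=2: m=1, d=13, a=1
  k=3: m=12, d=3, a=8
  k=4: m=12, d=13, a=1
  k=5: m=1, d=14, a=1
  k=6: m=13, d=1, a=26
d=1 and a=2a₀=26 at k=6, so the next step gives (m, d) = (13, 14) again — its k=1 value — and the period has length 6.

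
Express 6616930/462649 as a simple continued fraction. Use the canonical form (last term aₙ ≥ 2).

[14; 3, 3, 4, 9, 6, 11, 17]

6616930 = 14*462649 + 139844
462649 = 3*139844 + 43117
139844 = 3*43117 + 10493
43117 = 4*10493 + 1145
10493 = 9*1145 + 188
1145 = 6*188 + 17
188 = 11*17 + 1
17 = 17*1 + 0  (stop)
So 6616930/462649 = [14; 3, 3, 4, 9, 6, 11, 17].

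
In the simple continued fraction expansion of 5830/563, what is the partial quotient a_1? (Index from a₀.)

2

5830 = 10·563 + 200   →  a_0 = 10
563 = 2·200 + 163   →  a_1 = 2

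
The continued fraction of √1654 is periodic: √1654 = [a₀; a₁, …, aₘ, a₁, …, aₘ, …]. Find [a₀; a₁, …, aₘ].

[40; 1, 2, 40, 2, 1, 80]

a₀ = ⌊√1654⌋ = 40.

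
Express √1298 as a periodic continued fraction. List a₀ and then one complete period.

a₀ = ⌊√1298⌋ = 36.
With m₀=0, d₀=1 and mₖ₊₁ = dₖaₖ − mₖ, dₖ₊₁ = (n − mₖ₊₁²)/dₖ, aₖ₊₁ = ⌊(a₀+mₖ₊₁)/dₖ₊₁⌋:
  k=1: m=36, d=2, a=36
  k=2: m=36, d=1, a=72
d=1 and a=2a₀=72 at k=2, so the next step gives (m, d) = (36, 2) again — its k=1 value — and the period has length 2.

[36; 36, 72]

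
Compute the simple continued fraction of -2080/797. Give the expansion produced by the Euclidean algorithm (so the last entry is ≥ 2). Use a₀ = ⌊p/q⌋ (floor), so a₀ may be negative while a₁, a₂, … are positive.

-2080 = -3·797 + 311
797 = 2·311 + 175
311 = 1·175 + 136
175 = 1·136 + 39
136 = 3·39 + 19
39 = 2·19 + 1
19 = 19·1 + 0  (stop)
So -2080/797 = [-3; 2, 1, 1, 3, 2, 19].

[-3; 2, 1, 1, 3, 2, 19]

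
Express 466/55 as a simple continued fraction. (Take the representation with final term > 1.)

[8; 2, 8, 1, 2]

466 = 8·55 + 26
55 = 2·26 + 3
26 = 8·3 + 2
3 = 1·2 + 1
2 = 2·1 + 0  (stop)
So 466/55 = [8; 2, 8, 1, 2].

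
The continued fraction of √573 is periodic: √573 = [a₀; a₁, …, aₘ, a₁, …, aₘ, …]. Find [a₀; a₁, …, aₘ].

[23; 1, 14, 1, 46]

a₀ = ⌊√573⌋ = 23.
With m₀=0, d₀=1 and mₖ₊₁ = dₖaₖ − mₖ, dₖ₊₁ = (n − mₖ₊₁²)/dₖ, aₖ₊₁ = ⌊(a₀+mₖ₊₁)/dₖ₊₁⌋:
  k=1: m=23, d=44, a=1
  k=2: m=21, d=3, a=14
  k=3: m=21, d=44, a=1
  k=4: m=23, d=1, a=46
d=1 and a=2a₀=46 at k=4, so the next step gives (m, d) = (23, 44) again — its k=1 value — and the period has length 4.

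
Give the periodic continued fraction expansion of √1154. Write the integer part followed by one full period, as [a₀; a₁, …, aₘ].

a₀ = ⌊√1154⌋ = 33.
With m₀=0, d₀=1 and mₖ₊₁ = dₖaₖ − mₖ, dₖ₊₁ = (n − mₖ₊₁²)/dₖ, aₖ₊₁ = ⌊(a₀+mₖ₊₁)/dₖ₊₁⌋:
  k=1: m=33, d=65, a=1
  k=2: m=32, d=2, a=32
  k=3: m=32, d=65, a=1
  k=4: m=33, d=1, a=66
d=1 and a=2a₀=66 at k=4, so the next step gives (m, d) = (33, 65) again — its k=1 value — and the period has length 4.

[33; 1, 32, 1, 66]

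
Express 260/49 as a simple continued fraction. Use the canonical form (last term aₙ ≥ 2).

260 = 5×49 + 15
49 = 3×15 + 4
15 = 3×4 + 3
4 = 1×3 + 1
3 = 3×1 + 0  (stop)
So 260/49 = [5; 3, 3, 1, 3].

[5; 3, 3, 1, 3]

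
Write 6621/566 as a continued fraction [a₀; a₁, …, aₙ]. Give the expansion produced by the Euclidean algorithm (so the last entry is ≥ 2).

[11; 1, 2, 3, 4, 2, 2, 2]

6621 = 11*566 + 395
566 = 1*395 + 171
395 = 2*171 + 53
171 = 3*53 + 12
53 = 4*12 + 5
12 = 2*5 + 2
5 = 2*2 + 1
2 = 2*1 + 0  (stop)
So 6621/566 = [11; 1, 2, 3, 4, 2, 2, 2].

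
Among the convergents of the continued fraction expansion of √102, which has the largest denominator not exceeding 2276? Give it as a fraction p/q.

√102 = [10; 10, 20, …] (period length 2).
Convergents:
  p_0/q_0 = 10/1
  p_1/q_1 = 101/10
  p_2/q_2 = 2030/201
  p_3/q_3 = 20401/2020
  p_4/q_4 = 410050/40601
q_3 = 2020 ≤ 2276 < 40601 = q_4, so the answer is 20401/2020.

20401/2020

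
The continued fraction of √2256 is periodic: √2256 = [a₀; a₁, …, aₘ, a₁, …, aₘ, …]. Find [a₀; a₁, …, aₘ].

[47; 2, 94]

a₀ = ⌊√2256⌋ = 47.
With m₀=0, d₀=1 and mₖ₊₁ = dₖaₖ − mₖ, dₖ₊₁ = (n − mₖ₊₁²)/dₖ, aₖ₊₁ = ⌊(a₀+mₖ₊₁)/dₖ₊₁⌋:
  k=1: m=47, d=47, a=2
  k=2: m=47, d=1, a=94
d=1 and a=2a₀=94 at k=2, so the next step gives (m, d) = (47, 47) again — its k=1 value — and the period has length 2.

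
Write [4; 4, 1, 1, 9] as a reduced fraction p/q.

363/86

Fold from the inside: start with 9/1.
  1 + 1/9 = 10/9
  1 + 9/10 = 19/10
  4 + 10/19 = 86/19
  4 + 19/86 = 363/86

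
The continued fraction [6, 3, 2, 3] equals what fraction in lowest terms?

151/24

Using pₖ = aₖpₖ₋₁ + pₖ₋₂ and qₖ = aₖqₖ₋₁ + qₖ₋₂:
  k=0: a=6, p=6, q=1
  k=1: a=3, p=19, q=3
  k=2: a=2, p=44, q=7
  k=3: a=3, p=151, q=24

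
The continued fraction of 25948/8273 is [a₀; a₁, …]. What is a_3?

19

25948 = 3·8273 + 1129   →  a_0 = 3
8273 = 7·1129 + 370   →  a_1 = 7
1129 = 3·370 + 19   →  a_2 = 3
370 = 19·19 + 9   →  a_3 = 19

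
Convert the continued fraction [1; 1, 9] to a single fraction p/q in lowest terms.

Using pₖ = aₖpₖ₋₁ + pₖ₋₂ and qₖ = aₖqₖ₋₁ + qₖ₋₂:
  k=0: a=1, p=1, q=1
  k=1: a=1, p=2, q=1
  k=2: a=9, p=19, q=10

19/10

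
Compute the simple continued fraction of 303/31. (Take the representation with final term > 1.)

303 = 9×31 + 24
31 = 1×24 + 7
24 = 3×7 + 3
7 = 2×3 + 1
3 = 3×1 + 0  (stop)
So 303/31 = [9; 1, 3, 2, 3].

[9; 1, 3, 2, 3]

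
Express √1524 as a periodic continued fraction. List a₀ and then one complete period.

a₀ = ⌊√1524⌋ = 39.
With m₀=0, d₀=1 and mₖ₊₁ = dₖaₖ − mₖ, dₖ₊₁ = (n − mₖ₊₁²)/dₖ, aₖ₊₁ = ⌊(a₀+mₖ₊₁)/dₖ₊₁⌋:
  k=1: m=39, d=3, a=26
  k=2: m=39, d=1, a=78
d=1 and a=2a₀=78 at k=2, so the next step gives (m, d) = (39, 3) again — its k=1 value — and the period has length 2.

[39; 26, 78]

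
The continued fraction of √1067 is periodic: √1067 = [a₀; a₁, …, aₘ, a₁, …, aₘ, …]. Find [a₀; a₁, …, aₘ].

a₀ = ⌊√1067⌋ = 32.
With m₀=0, d₀=1 and mₖ₊₁ = dₖaₖ − mₖ, dₖ₊₁ = (n − mₖ₊₁²)/dₖ, aₖ₊₁ = ⌊(a₀+mₖ₊₁)/dₖ₊₁⌋:
  k=1: m=32, d=43, a=1
  k=2: m=11, d=22, a=1
  k=3: m=11, d=43, a=1
  k=4: m=32, d=1, a=64
d=1 and a=2a₀=64 at k=4, so the next step gives (m, d) = (32, 43) again — its k=1 value — and the period has length 4.

[32; 1, 1, 1, 64]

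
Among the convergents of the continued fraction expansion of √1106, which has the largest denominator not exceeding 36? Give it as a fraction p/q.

1164/35

√1106 = [33; 3, 1, 8, 1, 3, 66, …] (period length 6).
Convergents:
  p_0/q_0 = 33/1
  p_1/q_1 = 100/3
  p_2/q_2 = 133/4
  p_3/q_3 = 1164/35
  p_4/q_4 = 1297/39
q_3 = 35 ≤ 36 < 39 = q_4, so the answer is 1164/35.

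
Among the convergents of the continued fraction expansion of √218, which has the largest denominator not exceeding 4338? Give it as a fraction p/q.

√218 = [14; 1, 3, 3, 1, 28, …] (period length 5).
Convergents:
  p_0/q_0 = 14/1
  p_1/q_1 = 15/1
  p_2/q_2 = 59/4
  p_3/q_3 = 192/13
  p_4/q_4 = 251/17
  p_5/q_5 = 7220/489
  p_6/q_6 = 7471/506
  p_7/q_7 = 29633/2007
  p_8/q_8 = 96370/6527
q_7 = 2007 ≤ 4338 < 6527 = q_8, so the answer is 29633/2007.

29633/2007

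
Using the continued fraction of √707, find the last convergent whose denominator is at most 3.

53/2

√707 = [26; 1, 1, 2, 3, 2, 1, 1, 52, …] (period length 8).
Convergents:
  p_0/q_0 = 26/1
  p_1/q_1 = 27/1
  p_2/q_2 = 53/2
  p_3/q_3 = 133/5
q_2 = 2 ≤ 3 < 5 = q_3, so the answer is 53/2.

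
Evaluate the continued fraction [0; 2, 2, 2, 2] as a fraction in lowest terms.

Fold from the inside: start with 2/1.
  2 + 1/2 = 5/2
  2 + 2/5 = 12/5
  2 + 5/12 = 29/12
  0 + 12/29 = 12/29

12/29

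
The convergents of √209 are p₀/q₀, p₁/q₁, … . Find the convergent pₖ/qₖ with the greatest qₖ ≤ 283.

√209 = [14; 2, 5, 3, 2, 3, 5, 2, 28, …] (period length 8).
Convergents:
  p_0/q_0 = 14/1
  p_1/q_1 = 29/2
  p_2/q_2 = 159/11
  p_3/q_3 = 506/35
  p_4/q_4 = 1171/81
  p_5/q_5 = 4019/278
  p_6/q_6 = 21266/1471
q_5 = 278 ≤ 283 < 1471 = q_6, so the answer is 4019/278.

4019/278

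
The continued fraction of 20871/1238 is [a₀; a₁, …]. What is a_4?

2

20871 = 16·1238 + 1063   →  a_0 = 16
1238 = 1·1063 + 175   →  a_1 = 1
1063 = 6·175 + 13   →  a_2 = 6
175 = 13·13 + 6   →  a_3 = 13
13 = 2·6 + 1   →  a_4 = 2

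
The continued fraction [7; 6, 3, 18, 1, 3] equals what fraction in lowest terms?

10372/1449

Using pₖ = aₖpₖ₋₁ + pₖ₋₂ and qₖ = aₖqₖ₋₁ + qₖ₋₂:
  k=0: a=7, p=7, q=1
  k=1: a=6, p=43, q=6
  k=2: a=3, p=136, q=19
  k=3: a=18, p=2491, q=348
  k=4: a=1, p=2627, q=367
  k=5: a=3, p=10372, q=1449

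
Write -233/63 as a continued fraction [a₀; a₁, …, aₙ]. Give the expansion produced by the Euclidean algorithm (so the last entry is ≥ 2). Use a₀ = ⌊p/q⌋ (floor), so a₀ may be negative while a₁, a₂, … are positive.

-233 = -4×63 + 19
63 = 3×19 + 6
19 = 3×6 + 1
6 = 6×1 + 0  (stop)
So -233/63 = [-4; 3, 3, 6].

[-4; 3, 3, 6]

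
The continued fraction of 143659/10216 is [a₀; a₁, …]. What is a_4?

143659 = 14·10216 + 635   →  a_0 = 14
10216 = 16·635 + 56   →  a_1 = 16
635 = 11·56 + 19   →  a_2 = 11
56 = 2·19 + 18   →  a_3 = 2
19 = 1·18 + 1   →  a_4 = 1

1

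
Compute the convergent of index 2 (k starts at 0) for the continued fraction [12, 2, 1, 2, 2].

Using pₖ = aₖpₖ₋₁ + pₖ₋₂, qₖ = aₖqₖ₋₁ + qₖ₋₂ (with p₋₁=1, p₋₂=0, q₋₁=0, q₋₂=1):
  k=0: a=12, p=12, q=1
  k=1: a=2, p=25, q=2
  k=2: a=1, p=37, q=3

37/3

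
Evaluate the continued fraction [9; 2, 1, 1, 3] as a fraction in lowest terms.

169/18

Using pₖ = aₖpₖ₋₁ + pₖ₋₂ and qₖ = aₖqₖ₋₁ + qₖ₋₂:
  k=0: a=9, p=9, q=1
  k=1: a=2, p=19, q=2
  k=2: a=1, p=28, q=3
  k=3: a=1, p=47, q=5
  k=4: a=3, p=169, q=18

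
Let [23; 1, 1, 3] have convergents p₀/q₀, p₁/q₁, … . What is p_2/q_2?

47/2

Using pₖ = aₖpₖ₋₁ + pₖ₋₂, qₖ = aₖqₖ₋₁ + qₖ₋₂ (with p₋₁=1, p₋₂=0, q₋₁=0, q₋₂=1):
  k=0: a=23, p=23, q=1
  k=1: a=1, p=24, q=1
  k=2: a=1, p=47, q=2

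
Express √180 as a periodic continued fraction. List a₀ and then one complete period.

a₀ = ⌊√180⌋ = 13.
With m₀=0, d₀=1 and mₖ₊₁ = dₖaₖ − mₖ, dₖ₊₁ = (n − mₖ₊₁²)/dₖ, aₖ₊₁ = ⌊(a₀+mₖ₊₁)/dₖ₊₁⌋:
  k=1: m=13, d=11, a=2
  k=2: m=9, d=9, a=2
  k=3: m=9, d=11, a=2
  k=4: m=13, d=1, a=26
d=1 and a=2a₀=26 at k=4, so the next step gives (m, d) = (13, 11) again — its k=1 value — and the period has length 4.

[13; 2, 2, 2, 26]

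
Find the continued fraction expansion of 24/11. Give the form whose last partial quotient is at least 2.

[2; 5, 2]

24 = 2·11 + 2
11 = 5·2 + 1
2 = 2·1 + 0  (stop)
So 24/11 = [2; 5, 2].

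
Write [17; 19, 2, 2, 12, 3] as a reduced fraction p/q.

Fold from the inside: start with 3/1.
  12 + 1/3 = 37/3
  2 + 3/37 = 77/37
  2 + 37/77 = 191/77
  19 + 77/191 = 3706/191
  17 + 191/3706 = 63193/3706

63193/3706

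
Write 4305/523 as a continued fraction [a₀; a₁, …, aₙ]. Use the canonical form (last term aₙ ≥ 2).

[8; 4, 3, 9, 1, 3]

4305 = 8×523 + 121
523 = 4×121 + 39
121 = 3×39 + 4
39 = 9×4 + 3
4 = 1×3 + 1
3 = 3×1 + 0  (stop)
So 4305/523 = [8; 4, 3, 9, 1, 3].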